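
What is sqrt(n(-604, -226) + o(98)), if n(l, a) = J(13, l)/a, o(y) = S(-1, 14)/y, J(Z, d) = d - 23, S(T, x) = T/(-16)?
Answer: sqrt(111119906)/6328 ≈ 1.6658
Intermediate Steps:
S(T, x) = -T/16 (S(T, x) = T*(-1/16) = -T/16)
J(Z, d) = -23 + d
o(y) = 1/(16*y) (o(y) = (-1/16*(-1))/y = 1/(16*y))
n(l, a) = (-23 + l)/a
sqrt(n(-604, -226) + o(98)) = sqrt((-23 - 604)/(-226) + (1/16)/98) = sqrt(-1/226*(-627) + (1/16)*(1/98)) = sqrt(627/226 + 1/1568) = sqrt(491681/177184) = sqrt(111119906)/6328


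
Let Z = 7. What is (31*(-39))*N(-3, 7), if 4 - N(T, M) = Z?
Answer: 3627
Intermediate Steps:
N(T, M) = -3 (N(T, M) = 4 - 1*7 = 4 - 7 = -3)
(31*(-39))*N(-3, 7) = (31*(-39))*(-3) = -1209*(-3) = 3627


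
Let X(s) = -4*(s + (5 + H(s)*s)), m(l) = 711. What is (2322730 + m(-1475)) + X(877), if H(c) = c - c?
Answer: 2319913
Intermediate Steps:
H(c) = 0
X(s) = -20 - 4*s (X(s) = -4*(s + (5 + 0*s)) = -4*(s + (5 + 0)) = -4*(s + 5) = -4*(5 + s) = -20 - 4*s)
(2322730 + m(-1475)) + X(877) = (2322730 + 711) + (-20 - 4*877) = 2323441 + (-20 - 3508) = 2323441 - 3528 = 2319913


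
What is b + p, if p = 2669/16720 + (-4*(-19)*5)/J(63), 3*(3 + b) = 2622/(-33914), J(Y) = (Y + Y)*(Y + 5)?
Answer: -856839696017/303651033840 ≈ -2.8218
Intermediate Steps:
J(Y) = 2*Y*(5 + Y) (J(Y) = (2*Y)*(5 + Y) = 2*Y*(5 + Y))
b = -51308/16957 (b = -3 + (2622/(-33914))/3 = -3 + (2622*(-1/33914))/3 = -3 + (⅓)*(-1311/16957) = -3 - 437/16957 = -51308/16957 ≈ -3.0258)
p = 3652699/17907120 (p = 2669/16720 + (-4*(-19)*5)/((2*63*(5 + 63))) = 2669*(1/16720) + (76*5)/((2*63*68)) = 2669/16720 + 380/8568 = 2669/16720 + 380*(1/8568) = 2669/16720 + 95/2142 = 3652699/17907120 ≈ 0.20398)
b + p = -51308/16957 + 3652699/17907120 = -856839696017/303651033840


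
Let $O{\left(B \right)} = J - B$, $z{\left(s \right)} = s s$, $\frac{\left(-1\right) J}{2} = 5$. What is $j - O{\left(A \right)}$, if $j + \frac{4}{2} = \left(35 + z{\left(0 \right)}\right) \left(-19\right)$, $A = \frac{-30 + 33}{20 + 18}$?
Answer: $- \frac{24963}{38} \approx -656.92$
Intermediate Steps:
$J = -10$ ($J = \left(-2\right) 5 = -10$)
$z{\left(s \right)} = s^{2}$
$A = \frac{3}{38} \approx 0.078947$
$j = -667$ ($j = -2 + \left(35 + 0^{2}\right) \left(-19\right) = -2 + \left(35 + 0\right) \left(-19\right) = -2 + 35 \left(-19\right) = -2 - 665 = -667$)
$O{\left(B \right)} = -10 - B$
$j - O{\left(A \right)} = -667 - \left(-10 - \frac{3}{38}\right) = -667 - - \frac{383}{38} = -667 + \frac{383}{38} = - \frac{24963}{38}$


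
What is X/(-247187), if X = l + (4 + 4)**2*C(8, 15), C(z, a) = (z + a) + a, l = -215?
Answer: -2217/247187 ≈ -0.0089689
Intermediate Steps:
C(z, a) = z + 2*a (C(z, a) = (a + z) + a = z + 2*a)
X = 2217 (X = -215 + (4 + 4)**2*(8 + 2*15) = -215 + 8**2*(8 + 30) = -215 + 64*38 = -215 + 2432 = 2217)
X/(-247187) = 2217/(-247187) = 2217*(-1/247187) = -2217/247187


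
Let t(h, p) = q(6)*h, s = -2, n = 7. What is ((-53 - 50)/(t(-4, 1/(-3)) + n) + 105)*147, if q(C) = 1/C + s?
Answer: 618282/43 ≈ 14379.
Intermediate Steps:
q(C) = -2 + 1/C (q(C) = 1/C - 2 = -2 + 1/C)
t(h, p) = -11*h/6 (t(h, p) = (-2 + 1/6)*h = -11*h/6)
((-53 - 50)/(t(-4, 1/(-3)) + n) + 105)*147 = ((-53 - 50)/(-11/6*(-4) + 7) + 105)*147 = (-103/(22/3 + 7) + 105)*147 = (-103/43/3 + 105)*147 = (-103*3/43 + 105)*147 = (-309/43 + 105)*147 = (4206/43)*147 = 618282/43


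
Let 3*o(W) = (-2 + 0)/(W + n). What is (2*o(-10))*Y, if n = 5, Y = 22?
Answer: 88/15 ≈ 5.8667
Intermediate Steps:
o(W) = -2/(3*(5 + W)) (o(W) = ((-2 + 0)/(W + 5))/3 = (-2/(5 + W))/3 = -2/(3*(5 + W)))
(2*o(-10))*Y = (2*(-2/(15 + 3*(-10))))*22 = (2*(-2/(15 - 30)))*22 = (2*(-2/(-15)))*22 = (2*(-2*(-1/15)))*22 = (2*(2/15))*22 = (4/15)*22 = 88/15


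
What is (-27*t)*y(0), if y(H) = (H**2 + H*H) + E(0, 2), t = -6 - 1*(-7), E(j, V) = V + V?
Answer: -108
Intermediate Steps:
E(j, V) = 2*V
t = 1 (t = -6 + 7 = 1)
y(H) = 4 + 2*H**2 (y(H) = (H**2 + H*H) + 2*2 = (H**2 + H**2) + 4 = 2*H**2 + 4 = 4 + 2*H**2)
(-27*t)*y(0) = (-27*1)*(4 + 2*0**2) = -27*(4 + 2*0) = -27*(4 + 0) = -27*4 = -108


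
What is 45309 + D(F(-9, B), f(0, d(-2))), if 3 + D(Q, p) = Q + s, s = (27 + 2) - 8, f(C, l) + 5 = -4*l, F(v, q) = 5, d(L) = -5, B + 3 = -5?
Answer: 45332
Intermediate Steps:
B = -8 (B = -3 - 5 = -8)
f(C, l) = -5 - 4*l
s = 21 (s = 29 - 8 = 21)
D(Q, p) = 18 + Q (D(Q, p) = -3 + (Q + 21) = -3 + (21 + Q) = 18 + Q)
45309 + D(F(-9, B), f(0, d(-2))) = 45309 + (18 + 5) = 45309 + 23 = 45332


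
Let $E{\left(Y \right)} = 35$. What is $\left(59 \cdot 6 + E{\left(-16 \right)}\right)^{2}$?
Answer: $151321$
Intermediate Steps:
$\left(59 \cdot 6 + E{\left(-16 \right)}\right)^{2} = \left(59 \cdot 6 + 35\right)^{2} = \left(354 + 35\right)^{2} = 389^{2} = 151321$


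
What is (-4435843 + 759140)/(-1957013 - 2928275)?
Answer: 3676703/4885288 ≈ 0.75261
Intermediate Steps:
(-4435843 + 759140)/(-1957013 - 2928275) = -3676703/(-4885288) = -3676703*(-1/4885288) = 3676703/4885288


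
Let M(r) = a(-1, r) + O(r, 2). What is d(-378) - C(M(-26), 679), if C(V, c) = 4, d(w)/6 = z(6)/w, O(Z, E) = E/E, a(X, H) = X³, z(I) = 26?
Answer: -278/63 ≈ -4.4127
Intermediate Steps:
O(Z, E) = 1
d(w) = 156/w (d(w) = 6*(26/w) = 156/w)
M(r) = 0 (M(r) = (-1)³ + 1 = -1 + 1 = 0)
d(-378) - C(M(-26), 679) = 156/(-378) - 1*4 = 156*(-1/378) - 4 = -26/63 - 4 = -278/63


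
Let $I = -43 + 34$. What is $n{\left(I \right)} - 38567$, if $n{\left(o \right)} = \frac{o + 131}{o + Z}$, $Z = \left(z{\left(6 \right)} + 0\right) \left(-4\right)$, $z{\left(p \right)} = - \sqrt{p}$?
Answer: $- \frac{192469}{5} + \frac{488 \sqrt{6}}{15} \approx -38414.0$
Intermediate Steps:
$Z = 4 \sqrt{6}$ ($Z = \left(- \sqrt{6} + 0\right) \left(-4\right) = - \sqrt{6} \left(-4\right) = 4 \sqrt{6} \approx 9.798$)
$I = -9$
$n{\left(o \right)} = \frac{131 + o}{o + 4 \sqrt{6}}$ ($n{\left(o \right)} = \frac{o + 131}{o + 4 \sqrt{6}} = \frac{131 + o}{o + 4 \sqrt{6}}$)
$n{\left(I \right)} - 38567 = \frac{131 - 9}{-9 + 4 \sqrt{6}} - 38567 = \frac{1}{-9 + 4 \sqrt{6}} \cdot 122 - 38567 = \frac{122}{-9 + 4 \sqrt{6}} - 38567 = -38567 + \frac{122}{-9 + 4 \sqrt{6}}$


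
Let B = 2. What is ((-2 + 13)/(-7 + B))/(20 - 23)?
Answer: 11/15 ≈ 0.73333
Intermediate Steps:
((-2 + 13)/(-7 + B))/(20 - 23) = ((-2 + 13)/(-7 + 2))/(20 - 23) = (11/(-5))/(-3) = -11*(-1)/(3*5) = -⅓*(-11/5) = 11/15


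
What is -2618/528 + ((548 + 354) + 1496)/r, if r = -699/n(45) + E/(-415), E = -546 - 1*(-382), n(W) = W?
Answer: -73895033/452328 ≈ -163.37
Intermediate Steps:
E = -164 (E = -546 + 382 = -164)
r = -18847/1245 (r = -699/45 - 164/(-415) = -699*1/45 - 164*(-1/415) = -233/15 + 164/415 = -18847/1245 ≈ -15.138)
-2618/528 + ((548 + 354) + 1496)/r = -2618/528 + ((548 + 354) + 1496)/(-18847/1245) = -2618*1/528 + (902 + 1496)*(-1245/18847) = -119/24 + 2398*(-1245/18847) = -119/24 - 2985510/18847 = -73895033/452328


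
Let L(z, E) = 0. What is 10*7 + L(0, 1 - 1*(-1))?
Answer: 70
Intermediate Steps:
10*7 + L(0, 1 - 1*(-1)) = 10*7 + 0 = 70 + 0 = 70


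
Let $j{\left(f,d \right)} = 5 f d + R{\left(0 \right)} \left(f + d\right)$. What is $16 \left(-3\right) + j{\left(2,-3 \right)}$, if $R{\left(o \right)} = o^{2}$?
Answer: $-78$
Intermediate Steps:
$j{\left(f,d \right)} = 5 d f$ ($j{\left(f,d \right)} = 5 f d + 0^{2} \left(f + d\right) = 5 d f + 0 \left(d + f\right) = 5 d f + 0 = 5 d f$)
$16 \left(-3\right) + j{\left(2,-3 \right)} = 16 \left(-3\right) + 5 \left(-3\right) 2 = -48 - 30 = -78$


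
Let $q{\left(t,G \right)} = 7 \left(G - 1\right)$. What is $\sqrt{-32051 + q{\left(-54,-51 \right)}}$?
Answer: $i \sqrt{32415} \approx 180.04 i$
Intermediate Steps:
$q{\left(t,G \right)} = -7 + 7 G$ ($q{\left(t,G \right)} = 7 \left(-1 + G\right) = -7 + 7 G$)
$\sqrt{-32051 + q{\left(-54,-51 \right)}} = \sqrt{-32051 + \left(-7 + 7 \left(-51\right)\right)} = \sqrt{-32051 - 364} = \sqrt{-32415} = i \sqrt{32415}$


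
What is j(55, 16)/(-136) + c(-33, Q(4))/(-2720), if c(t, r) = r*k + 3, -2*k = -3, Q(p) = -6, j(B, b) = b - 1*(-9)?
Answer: -247/1360 ≈ -0.18162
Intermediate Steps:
j(B, b) = 9 + b (j(B, b) = b + 9 = 9 + b)
k = 3/2 (k = -1/2*(-3) = 3/2 ≈ 1.5000)
c(t, r) = 3 + 3*r/2 (c(t, r) = r*(3/2) + 3 = 3*r/2 + 3 = 3 + 3*r/2)
j(55, 16)/(-136) + c(-33, Q(4))/(-2720) = (9 + 16)/(-136) + (3 + (3/2)*(-6))/(-2720) = 25*(-1/136) + (3 - 9)*(-1/2720) = -25/136 - 6*(-1/2720) = -25/136 + 3/1360 = -247/1360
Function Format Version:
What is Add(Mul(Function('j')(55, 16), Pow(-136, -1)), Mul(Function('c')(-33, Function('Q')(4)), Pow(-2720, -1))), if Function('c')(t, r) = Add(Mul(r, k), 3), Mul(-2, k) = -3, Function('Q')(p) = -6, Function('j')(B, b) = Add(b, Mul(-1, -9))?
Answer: Rational(-247, 1360) ≈ -0.18162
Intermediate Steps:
Function('j')(B, b) = Add(9, b) (Function('j')(B, b) = Add(b, 9) = Add(9, b))
k = Rational(3, 2) (k = Mul(Rational(-1, 2), -3) = Rational(3, 2) ≈ 1.5000)
Function('c')(t, r) = Add(3, Mul(Rational(3, 2), r)) (Function('c')(t, r) = Add(Mul(r, Rational(3, 2)), 3) = Add(Mul(Rational(3, 2), r), 3) = Add(3, Mul(Rational(3, 2), r)))
Add(Mul(Function('j')(55, 16), Pow(-136, -1)), Mul(Function('c')(-33, Function('Q')(4)), Pow(-2720, -1))) = Add(Mul(Add(9, 16), Pow(-136, -1)), Mul(Add(3, Mul(Rational(3, 2), -6)), Pow(-2720, -1))) = Add(Mul(25, Rational(-1, 136)), Mul(Add(3, -9), Rational(-1, 2720))) = Add(Rational(-25, 136), Mul(-6, Rational(-1, 2720))) = Add(Rational(-25, 136), Rational(3, 1360)) = Rational(-247, 1360)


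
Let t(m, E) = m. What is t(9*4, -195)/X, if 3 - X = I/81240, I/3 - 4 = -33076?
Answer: 40620/4763 ≈ 8.5282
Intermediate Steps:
I = -99216 (I = 12 + 3*(-33076) = 12 - 99228 = -99216)
X = 14289/3385 (X = 3 - (-99216)/81240 = 3 - 1*(-4134/3385) = 3 + 4134/3385 = 14289/3385 ≈ 4.2213)
t(9*4, -195)/X = (9*4)/(14289/3385) = 36*(3385/14289) = 40620/4763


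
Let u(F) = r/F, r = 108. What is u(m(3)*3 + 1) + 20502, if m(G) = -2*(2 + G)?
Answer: 594450/29 ≈ 20498.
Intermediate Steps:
m(G) = -4 - 2*G
u(F) = 108/F
u(m(3)*3 + 1) + 20502 = 108/((-4 - 2*3)*3 + 1) + 20502 = 108/((-4 - 6)*3 + 1) + 20502 = 108/(-10*3 + 1) + 20502 = 108/(-30 + 1) + 20502 = 108/(-29) + 20502 = 108*(-1/29) + 20502 = -108/29 + 20502 = 594450/29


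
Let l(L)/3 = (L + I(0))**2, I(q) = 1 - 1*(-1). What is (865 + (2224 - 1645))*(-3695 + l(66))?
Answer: 14695588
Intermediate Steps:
I(q) = 2 (I(q) = 1 + 1 = 2)
l(L) = 3*(2 + L)**2 (l(L) = 3*(L + 2)**2 = 3*(2 + L)**2)
(865 + (2224 - 1645))*(-3695 + l(66)) = (865 + (2224 - 1645))*(-3695 + 3*(2 + 66)**2) = (865 + 579)*(-3695 + 3*68**2) = 1444*(-3695 + 3*4624) = 1444*(-3695 + 13872) = 1444*10177 = 14695588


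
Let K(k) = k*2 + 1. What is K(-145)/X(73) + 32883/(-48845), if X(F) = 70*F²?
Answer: -2456092339/3644130070 ≈ -0.67399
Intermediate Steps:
K(k) = 1 + 2*k (K(k) = 2*k + 1 = 1 + 2*k)
K(-145)/X(73) + 32883/(-48845) = (1 + 2*(-145))/((70*73²)) + 32883/(-48845) = (1 - 290)/((70*5329)) + 32883*(-1/48845) = -289/373030 - 32883/48845 = -2456092339/3644130070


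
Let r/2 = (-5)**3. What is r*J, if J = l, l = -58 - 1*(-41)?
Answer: 4250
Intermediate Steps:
l = -17 (l = -58 + 41 = -17)
J = -17
r = -250 (r = 2*(-5)**3 = 2*(-125) = -250)
r*J = -250*(-17) = 4250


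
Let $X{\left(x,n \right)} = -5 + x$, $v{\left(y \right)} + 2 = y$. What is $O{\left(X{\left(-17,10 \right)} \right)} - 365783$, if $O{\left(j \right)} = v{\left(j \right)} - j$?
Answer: $-365785$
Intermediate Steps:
$v{\left(y \right)} = -2 + y$
$O{\left(j \right)} = -2$ ($O{\left(j \right)} = \left(-2 + j\right) - j = -2$)
$O{\left(X{\left(-17,10 \right)} \right)} - 365783 = -2 - 365783 = -365785$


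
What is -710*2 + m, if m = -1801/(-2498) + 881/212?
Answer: -374707685/264788 ≈ -1415.1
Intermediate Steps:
m = 1291275/264788 (m = -1801*(-1/2498) + 881*(1/212) = 1801/2498 + 881/212 = 1291275/264788 ≈ 4.8766)
-710*2 + m = -710*2 + 1291275/264788 = -1420 + 1291275/264788 = -374707685/264788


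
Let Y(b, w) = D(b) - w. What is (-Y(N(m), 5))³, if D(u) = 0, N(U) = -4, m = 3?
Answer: 125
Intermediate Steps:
Y(b, w) = -w (Y(b, w) = 0 - w = -w)
(-Y(N(m), 5))³ = (-(-1)*5)³ = (-1*(-5))³ = 5³ = 125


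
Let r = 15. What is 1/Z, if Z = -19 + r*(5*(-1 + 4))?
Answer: 1/206 ≈ 0.0048544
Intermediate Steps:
Z = 206 (Z = -19 + 15*(5*(-1 + 4)) = -19 + 15*(5*3) = -19 + 15*15 = -19 + 225 = 206)
1/Z = 1/206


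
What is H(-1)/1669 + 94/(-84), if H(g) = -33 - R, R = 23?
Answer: -80795/70098 ≈ -1.1526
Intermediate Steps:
H(g) = -56 (H(g) = -33 - 1*23 = -33 - 23 = -56)
H(-1)/1669 + 94/(-84) = -56/1669 + 94/(-84) = -56*1/1669 + 94*(-1/84) = -56/1669 - 47/42 = -80795/70098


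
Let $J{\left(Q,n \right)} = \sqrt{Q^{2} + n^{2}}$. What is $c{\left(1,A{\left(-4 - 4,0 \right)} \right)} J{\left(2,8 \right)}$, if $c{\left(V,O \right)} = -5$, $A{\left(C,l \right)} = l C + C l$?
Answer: $- 10 \sqrt{17} \approx -41.231$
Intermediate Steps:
$A{\left(C,l \right)} = 2 C l$ ($A{\left(C,l \right)} = C l + C l = 2 C l$)
$c{\left(1,A{\left(-4 - 4,0 \right)} \right)} J{\left(2,8 \right)} = - 5 \sqrt{2^{2} + 8^{2}} = - 5 \sqrt{4 + 64} = - 5 \sqrt{68} = - 5 \cdot 2 \sqrt{17} = - 10 \sqrt{17}$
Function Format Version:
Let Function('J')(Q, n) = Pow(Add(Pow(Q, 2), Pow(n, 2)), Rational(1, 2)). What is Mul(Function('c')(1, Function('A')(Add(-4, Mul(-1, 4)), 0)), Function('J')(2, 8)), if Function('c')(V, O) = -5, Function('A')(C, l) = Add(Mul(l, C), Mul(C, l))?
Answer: Mul(-10, Pow(17, Rational(1, 2))) ≈ -41.231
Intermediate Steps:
Function('A')(C, l) = Mul(2, C, l) (Function('A')(C, l) = Add(Mul(C, l), Mul(C, l)) = Mul(2, C, l))
Mul(Function('c')(1, Function('A')(Add(-4, Mul(-1, 4)), 0)), Function('J')(2, 8)) = Mul(-5, Pow(Add(Pow(2, 2), Pow(8, 2)), Rational(1, 2))) = Mul(-5, Pow(Add(4, 64), Rational(1, 2))) = Mul(-5, Pow(68, Rational(1, 2))) = Mul(-5, Mul(2, Pow(17, Rational(1, 2)))) = Mul(-10, Pow(17, Rational(1, 2)))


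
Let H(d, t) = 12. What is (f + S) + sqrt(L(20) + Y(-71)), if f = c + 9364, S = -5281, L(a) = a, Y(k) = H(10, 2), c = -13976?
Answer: -9893 + 4*sqrt(2) ≈ -9887.3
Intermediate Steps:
Y(k) = 12
f = -4612 (f = -13976 + 9364 = -4612)
(f + S) + sqrt(L(20) + Y(-71)) = (-4612 - 5281) + sqrt(20 + 12) = -9893 + sqrt(32) = -9893 + 4*sqrt(2)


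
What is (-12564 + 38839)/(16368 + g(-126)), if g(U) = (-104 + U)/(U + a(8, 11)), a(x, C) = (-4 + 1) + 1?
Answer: 1681600/1047667 ≈ 1.6051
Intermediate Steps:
a(x, C) = -2 (a(x, C) = -3 + 1 = -2)
g(U) = (-104 + U)/(-2 + U) (g(U) = (-104 + U)/(U - 2) = (-104 + U)/(-2 + U))
(-12564 + 38839)/(16368 + g(-126)) = (-12564 + 38839)/(16368 + (-104 - 126)/(-2 - 126)) = 26275/(16368 - 230/(-128)) = 26275/(16368 - 1/128*(-230)) = 26275/(16368 + 115/64) = 26275/(1047667/64) = 26275*(64/1047667) = 1681600/1047667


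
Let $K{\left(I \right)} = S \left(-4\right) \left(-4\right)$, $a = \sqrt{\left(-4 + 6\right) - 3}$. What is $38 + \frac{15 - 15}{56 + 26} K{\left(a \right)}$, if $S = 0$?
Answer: $38$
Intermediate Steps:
$a = i$ ($a = \sqrt{2 - 3} = \sqrt{-1} = i \approx 1.0 i$)
$K{\left(I \right)} = 0$ ($K{\left(I \right)} = 0 \left(-4\right) \left(-4\right) = 0 \left(-4\right) = 0$)
$38 + \frac{15 - 15}{56 + 26} K{\left(a \right)} = 38 + \frac{15 - 15}{56 + 26} \cdot 0 = 38 + \frac{0}{82} \cdot 0 = 38 + 0 \cdot \frac{1}{82} \cdot 0 = 38 + 0 \cdot 0 = 38 + 0 = 38$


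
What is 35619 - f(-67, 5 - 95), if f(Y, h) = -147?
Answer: 35766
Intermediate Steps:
35619 - f(-67, 5 - 95) = 35619 - 1*(-147) = 35619 + 147 = 35766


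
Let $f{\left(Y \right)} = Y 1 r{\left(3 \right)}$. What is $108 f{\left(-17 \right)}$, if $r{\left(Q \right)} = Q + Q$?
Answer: $-11016$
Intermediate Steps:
$r{\left(Q \right)} = 2 Q$
$f{\left(Y \right)} = 6 Y$ ($f{\left(Y \right)} = Y 1 \cdot 2 \cdot 3 = Y 6 = 6 Y$)
$108 f{\left(-17 \right)} = 108 \cdot 6 \left(-17\right) = 108 \left(-102\right) = -11016$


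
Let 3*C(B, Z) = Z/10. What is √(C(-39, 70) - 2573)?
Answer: 4*I*√1446/3 ≈ 50.702*I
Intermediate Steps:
C(B, Z) = Z/30 (C(B, Z) = (Z/10)/3 = Z/30)
√(C(-39, 70) - 2573) = √((1/30)*70 - 2573) = √(7/3 - 2573) = √(-7712/3) = 4*I*√1446/3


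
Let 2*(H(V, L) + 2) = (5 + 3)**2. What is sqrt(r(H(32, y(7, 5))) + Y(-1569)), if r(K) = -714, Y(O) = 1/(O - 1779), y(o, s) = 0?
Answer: I*sqrt(222313989)/558 ≈ 26.721*I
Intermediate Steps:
Y(O) = 1/(-1779 + O)
H(V, L) = 30 (H(V, L) = -2 + (5 + 3)**2/2 = -2 + (1/2)*8**2 = -2 + (1/2)*64 = -2 + 32 = 30)
sqrt(r(H(32, y(7, 5))) + Y(-1569)) = sqrt(-714 + 1/(-1779 - 1569)) = sqrt(-714 + 1/(-3348)) = sqrt(-714 - 1/3348) = sqrt(-2390473/3348) = I*sqrt(222313989)/558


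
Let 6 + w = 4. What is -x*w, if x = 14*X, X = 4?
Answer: 112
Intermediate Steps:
w = -2 (w = -6 + 4 = -2)
x = 56 (x = 14*4 = 56)
-x*w = -56*(-2) = -1*(-112) = 112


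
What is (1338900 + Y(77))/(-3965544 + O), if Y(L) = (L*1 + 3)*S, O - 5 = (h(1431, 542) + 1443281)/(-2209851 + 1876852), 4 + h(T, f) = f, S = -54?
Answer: -22220690271/66026098264 ≈ -0.33654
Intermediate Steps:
h(T, f) = -4 + f
O = 221176/332999 (O = 5 + ((-4 + 542) + 1443281)/(-2209851 + 1876852) = 5 + (538 + 1443281)/(-332999) = 5 + 1443819*(-1/332999) = 5 - 1443819/332999 = 221176/332999 ≈ 0.66419)
Y(L) = -162 - 54*L (Y(L) = (L*1 + 3)*(-54) = (L + 3)*(-54) = (3 + L)*(-54) = -162 - 54*L)
(1338900 + Y(77))/(-3965544 + O) = (1338900 + (-162 - 54*77))/(-3965544 + 221176/332999) = (1338900 + (-162 - 4158))/(-1320521965280/332999) = (1338900 - 4320)*(-332999/1320521965280) = 1334580*(-332999/1320521965280) = -22220690271/66026098264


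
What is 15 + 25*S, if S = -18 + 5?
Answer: -310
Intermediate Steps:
S = -13
15 + 25*S = 15 + 25*(-13) = 15 - 325 = -310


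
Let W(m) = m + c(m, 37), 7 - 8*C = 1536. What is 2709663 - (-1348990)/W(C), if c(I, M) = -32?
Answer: 965191307/357 ≈ 2.7036e+6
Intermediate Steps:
C = -1529/8 (C = 7/8 - ⅛*1536 = 7/8 - 192 = -1529/8 ≈ -191.13)
W(m) = -32 + m (W(m) = m - 32 = -32 + m)
2709663 - (-1348990)/W(C) = 2709663 - (-1348990)/(-32 - 1529/8) = 2709663 - (-1348990)/(-1785/8) = 2709663 - (-1348990)*(-8)/1785 = 2709663 - 1*2158384/357 = 2709663 - 2158384/357 = 965191307/357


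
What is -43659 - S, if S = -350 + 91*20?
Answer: -45129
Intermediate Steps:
S = 1470 (S = -350 + 1820 = 1470)
-43659 - S = -43659 - 1*1470 = -43659 - 1470 = -45129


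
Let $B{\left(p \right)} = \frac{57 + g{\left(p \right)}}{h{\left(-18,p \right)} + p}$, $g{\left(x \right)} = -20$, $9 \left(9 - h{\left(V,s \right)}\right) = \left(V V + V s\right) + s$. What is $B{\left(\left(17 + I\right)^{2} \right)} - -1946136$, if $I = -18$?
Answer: $\frac{422311179}{217} \approx 1.9461 \cdot 10^{6}$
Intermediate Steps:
$h{\left(V,s \right)} = 9 - \frac{s}{9} - \frac{V^{2}}{9} - \frac{V s}{9}$ ($h{\left(V,s \right)} = 9 - \frac{\left(V V + V s\right) + s}{9} = 9 - \frac{\left(V^{2} + V s\right) + s}{9} = 9 - \frac{s + V^{2} + V s}{9} = 9 - \left(\frac{s}{9} + \frac{V^{2}}{9} + \frac{V s}{9}\right) = 9 - \frac{s}{9} - \frac{V^{2}}{9} - \frac{V s}{9}$)
$B{\left(p \right)} = \frac{37}{-27 + \frac{26 p}{9}}$ ($B{\left(p \right)} = \frac{57 - 20}{\left(9 - \frac{p}{9} - \frac{\left(-18\right)^{2}}{9} - - 2 p\right) + p} = \frac{37}{\left(9 - \frac{p}{9} - 36 + 2 p\right) + p} = \frac{37}{\left(-27 + \frac{17 p}{9}\right) + p} = \frac{37}{-27 + \frac{26 p}{9}}$)
$B{\left(\left(17 + I\right)^{2} \right)} - -1946136 = \frac{333}{-243 + 26 \left(17 - 18\right)^{2}} - -1946136 = \frac{333}{-243 + 26 \left(-1\right)^{2}} + 1946136 = \frac{333}{-243 + 26 \cdot 1} + 1946136 = \frac{333}{-243 + 26} + 1946136 = \frac{333}{-217} + 1946136 = 333 \left(- \frac{1}{217}\right) + 1946136 = - \frac{333}{217} + 1946136 = \frac{422311179}{217}$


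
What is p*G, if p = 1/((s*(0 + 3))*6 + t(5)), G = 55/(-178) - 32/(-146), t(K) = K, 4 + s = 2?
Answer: 1167/402814 ≈ 0.0028971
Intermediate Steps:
s = -2 (s = -4 + 2 = -2)
G = -1167/12994 (G = 55*(-1/178) - 32*(-1/146) = -55/178 + 16/73 = -1167/12994 ≈ -0.089811)
p = -1/31 (p = 1/(-2*(0 + 3)*6 + 5) = 1/(-2*3*6 + 5) = 1/(-6*6 + 5) = 1/(-36 + 5) = 1/(-31) = -1/31 ≈ -0.032258)
p*G = -1/31*(-1167/12994) = 1167/402814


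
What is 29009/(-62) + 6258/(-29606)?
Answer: -429614225/917786 ≈ -468.10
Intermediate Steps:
29009/(-62) + 6258/(-29606) = 29009*(-1/62) + 6258*(-1/29606) = -29009/62 - 3129/14803 = -429614225/917786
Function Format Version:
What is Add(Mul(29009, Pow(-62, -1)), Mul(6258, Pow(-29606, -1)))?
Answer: Rational(-429614225, 917786) ≈ -468.10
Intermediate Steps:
Add(Mul(29009, Pow(-62, -1)), Mul(6258, Pow(-29606, -1))) = Add(Mul(29009, Rational(-1, 62)), Mul(6258, Rational(-1, 29606))) = Add(Rational(-29009, 62), Rational(-3129, 14803)) = Rational(-429614225, 917786)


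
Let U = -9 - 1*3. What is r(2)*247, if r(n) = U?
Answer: -2964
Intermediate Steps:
U = -12 (U = -9 - 3 = -12)
r(n) = -12
r(2)*247 = -12*247 = -2964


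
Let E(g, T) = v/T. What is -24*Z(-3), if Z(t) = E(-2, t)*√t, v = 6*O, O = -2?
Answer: -96*I*√3 ≈ -166.28*I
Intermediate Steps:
v = -12 (v = 6*(-2) = -12)
E(g, T) = -12/T
Z(t) = -12/√t (Z(t) = (-12/t)*√t = -12/√t)
-24*Z(-3) = -(-288)/√(-3) = -(-288)*(-I*√3/3) = -96*I*√3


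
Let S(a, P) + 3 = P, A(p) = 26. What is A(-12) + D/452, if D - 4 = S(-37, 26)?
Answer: 11779/452 ≈ 26.060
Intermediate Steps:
S(a, P) = -3 + P
D = 27 (D = 4 + (-3 + 26) = 4 + 23 = 27)
A(-12) + D/452 = 26 + 27/452 = 11779/452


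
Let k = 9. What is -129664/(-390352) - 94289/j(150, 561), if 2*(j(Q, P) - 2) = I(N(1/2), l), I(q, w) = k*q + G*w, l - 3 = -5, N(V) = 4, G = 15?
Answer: -2300328213/121985 ≈ -18857.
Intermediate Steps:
l = -2 (l = 3 - 5 = -2)
I(q, w) = 9*q + 15*w
j(Q, P) = 5 (j(Q, P) = 2 + (9*4 + 15*(-2))/2 = 2 + (36 - 30)/2 = 2 + (½)*6 = 2 + 3 = 5)
-129664/(-390352) - 94289/j(150, 561) = -129664/(-390352) - 94289/5 = -129664*(-1/390352) - 94289*⅕ = 8104/24397 - 94289/5 = -2300328213/121985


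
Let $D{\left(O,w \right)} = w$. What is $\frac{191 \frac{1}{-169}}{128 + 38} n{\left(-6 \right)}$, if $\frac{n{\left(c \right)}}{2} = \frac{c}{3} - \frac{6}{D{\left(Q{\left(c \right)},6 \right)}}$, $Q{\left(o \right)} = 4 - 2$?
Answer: $\frac{573}{14027} \approx 0.04085$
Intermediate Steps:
$Q{\left(o \right)} = 2$ ($Q{\left(o \right)} = 4 - 2 = 2$)
$n{\left(c \right)} = -2 + \frac{2 c}{3}$ ($n{\left(c \right)} = 2 \left(\frac{c}{3} - \frac{6}{6}\right) = 2 \left(c \frac{1}{3} - 1\right) = 2 \left(\frac{c}{3} - 1\right) = 2 \left(-1 + \frac{c}{3}\right) = -2 + \frac{2 c}{3}$)
$\frac{191 \frac{1}{-169}}{128 + 38} n{\left(-6 \right)} = \frac{191 \frac{1}{-169}}{128 + 38} \left(-2 + \frac{2}{3} \left(-6\right)\right) = \frac{191 \left(- \frac{1}{169}\right)}{166} \left(-2 - 4\right) = \frac{1}{166} \left(- \frac{191}{169}\right) \left(-6\right) = \left(- \frac{191}{28054}\right) \left(-6\right) = \frac{573}{14027}$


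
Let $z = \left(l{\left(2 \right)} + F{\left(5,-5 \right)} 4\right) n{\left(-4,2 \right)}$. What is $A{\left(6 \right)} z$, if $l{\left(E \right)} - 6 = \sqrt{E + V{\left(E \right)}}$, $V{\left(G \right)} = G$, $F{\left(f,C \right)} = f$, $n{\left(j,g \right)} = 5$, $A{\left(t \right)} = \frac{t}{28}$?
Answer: $30$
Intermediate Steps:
$A{\left(t \right)} = \frac{t}{28}$ ($A{\left(t \right)} = t \frac{1}{28} = \frac{t}{28}$)
$l{\left(E \right)} = 6 + \sqrt{2} \sqrt{E}$ ($l{\left(E \right)} = 6 + \sqrt{E + E} = 6 + \sqrt{2 E} = 6 + \sqrt{2} \sqrt{E}$)
$z = 140$ ($z = \left(\left(6 + \sqrt{2} \sqrt{2}\right) + 5 \cdot 4\right) 5 = \left(\left(6 + 2\right) + 20\right) 5 = \left(8 + 20\right) 5 = 28 \cdot 5 = 140$)
$A{\left(6 \right)} z = \frac{1}{28} \cdot 6 \cdot 140 = \frac{3}{14} \cdot 140 = 30$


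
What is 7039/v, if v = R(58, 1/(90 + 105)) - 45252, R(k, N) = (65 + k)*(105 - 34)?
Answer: -7039/36519 ≈ -0.19275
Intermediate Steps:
R(k, N) = 4615 + 71*k (R(k, N) = (65 + k)*71 = 4615 + 71*k)
v = -36519 (v = (4615 + 71*58) - 45252 = (4615 + 4118) - 45252 = 8733 - 45252 = -36519)
7039/v = 7039/(-36519) = 7039*(-1/36519) = -7039/36519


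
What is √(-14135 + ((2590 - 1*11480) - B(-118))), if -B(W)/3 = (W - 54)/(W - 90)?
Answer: 3*I*√1729247/26 ≈ 151.73*I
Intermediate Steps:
B(W) = -3*(-54 + W)/(-90 + W) (B(W) = -3*(W - 54)/(W - 90) = -3*(-54 + W)/(-90 + W))
√(-14135 + ((2590 - 1*11480) - B(-118))) = √(-14135 + ((2590 - 1*11480) - 3*(54 - 1*(-118))/(-90 - 118))) = √(-14135 + ((2590 - 11480) - 3*(54 + 118)/(-208))) = √(-14135 + (-8890 - 3*(-1)*172/208)) = √(-14135 + (-8890 - 1*(-129/52))) = √(-14135 + (-8890 + 129/52)) = √(-14135 - 462151/52) = √(-1197171/52) = 3*I*√1729247/26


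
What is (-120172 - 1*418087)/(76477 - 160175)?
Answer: 538259/83698 ≈ 6.4310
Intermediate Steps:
(-120172 - 1*418087)/(76477 - 160175) = (-120172 - 418087)/(-83698) = -538259*(-1/83698) = 538259/83698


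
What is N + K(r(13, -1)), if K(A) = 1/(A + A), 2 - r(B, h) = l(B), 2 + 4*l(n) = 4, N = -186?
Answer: -557/3 ≈ -185.67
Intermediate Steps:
l(n) = 1/2 (l(n) = -1/2 + (1/4)*4 = -1/2 + 1 = 1/2)
r(B, h) = 3/2 (r(B, h) = 2 - 1*1/2 = 2 - 1/2 = 3/2)
K(A) = 1/(2*A)
N + K(r(13, -1)) = -186 + 1/(2*(3/2)) = -186 + (1/2)*(2/3) = -186 + 1/3 = -557/3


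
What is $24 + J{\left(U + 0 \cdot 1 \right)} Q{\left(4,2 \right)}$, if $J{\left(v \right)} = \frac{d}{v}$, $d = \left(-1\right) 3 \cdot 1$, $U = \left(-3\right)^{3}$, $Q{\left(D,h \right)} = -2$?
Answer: $\frac{214}{9} \approx 23.778$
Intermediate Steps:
$U = -27$
$d = -3$ ($d = \left(-3\right) 1 = -3$)
$J{\left(v \right)} = - \frac{3}{v}$
$24 + J{\left(U + 0 \cdot 1 \right)} Q{\left(4,2 \right)} = 24 + - \frac{3}{-27 + 0 \cdot 1} \left(-2\right) = 24 + - \frac{3}{-27 + 0} \left(-2\right) = 24 + - \frac{3}{-27} \left(-2\right) = 24 + \left(-3\right) \left(- \frac{1}{27}\right) \left(-2\right) = 24 + \frac{1}{9} \left(-2\right) = 24 - \frac{2}{9} = \frac{214}{9}$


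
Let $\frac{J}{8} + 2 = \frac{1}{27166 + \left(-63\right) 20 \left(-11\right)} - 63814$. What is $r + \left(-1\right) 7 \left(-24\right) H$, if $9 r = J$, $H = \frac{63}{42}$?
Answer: $- \frac{10425937376}{184617} \approx -56473.0$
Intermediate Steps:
$J = - \frac{10472460860}{20513}$ ($J = -16 + 8 \left(\frac{1}{27166 + \left(-63\right) 20 \left(-11\right)} - 63814\right) = -16 + 8 \left(\frac{1}{27166 - -13860} - 63814\right) = -16 + 8 \left(\frac{1}{27166 + 13860} - 63814\right) = -16 + 8 \left(\frac{1}{41026} - 63814\right) = -16 + 8 \left(- \frac{2618033163}{41026}\right) = -16 - \frac{10472132652}{20513} = - \frac{10472460860}{20513} \approx -5.1053 \cdot 10^{5}$)
$H = \frac{3}{2}$ ($H = 63 \cdot \frac{1}{42} = \frac{3}{2} \approx 1.5$)
$r = - \frac{10472460860}{184617}$ ($r = \frac{1}{9} \left(- \frac{10472460860}{20513}\right) = - \frac{10472460860}{184617} \approx -56725.0$)
$r + \left(-1\right) 7 \left(-24\right) H = - \frac{10472460860}{184617} + \left(-1\right) 7 \left(-24\right) \frac{3}{2} = - \frac{10472460860}{184617} + \left(-7\right) \left(-24\right) \frac{3}{2} = - \frac{10472460860}{184617} + 168 \cdot \frac{3}{2} = - \frac{10472460860}{184617} + 252 = - \frac{10425937376}{184617}$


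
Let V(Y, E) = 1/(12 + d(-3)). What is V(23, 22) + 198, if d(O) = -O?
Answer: 2971/15 ≈ 198.07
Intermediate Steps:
V(Y, E) = 1/15 (V(Y, E) = 1/(12 - 1*(-3)) = 1/(12 + 3) = 1/15)
V(23, 22) + 198 = 1/15 + 198 = 2971/15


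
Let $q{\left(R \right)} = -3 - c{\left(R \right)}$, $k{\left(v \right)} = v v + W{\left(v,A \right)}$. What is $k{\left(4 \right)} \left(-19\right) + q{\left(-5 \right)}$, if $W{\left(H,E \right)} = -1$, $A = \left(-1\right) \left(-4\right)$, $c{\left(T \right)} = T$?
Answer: $-283$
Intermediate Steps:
$A = 4$
$k{\left(v \right)} = -1 + v^{2}$ ($k{\left(v \right)} = v v - 1 = v^{2} - 1 = -1 + v^{2}$)
$q{\left(R \right)} = -3 - R$
$k{\left(4 \right)} \left(-19\right) + q{\left(-5 \right)} = \left(-1 + 4^{2}\right) \left(-19\right) - -2 = \left(-1 + 16\right) \left(-19\right) + \left(-3 + 5\right) = 15 \left(-19\right) + 2 = -285 + 2 = -283$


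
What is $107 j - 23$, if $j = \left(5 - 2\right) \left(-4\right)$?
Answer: $-1307$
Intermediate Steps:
$j = -12$ ($j = 3 \left(-4\right) = -12$)
$107 j - 23 = 107 \left(-12\right) - 23 = -1284 - 23 = -1307$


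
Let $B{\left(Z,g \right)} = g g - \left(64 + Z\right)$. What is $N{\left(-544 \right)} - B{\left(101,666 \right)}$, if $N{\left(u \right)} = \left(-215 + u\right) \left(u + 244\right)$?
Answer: $-215691$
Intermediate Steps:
$N{\left(u \right)} = \left(-215 + u\right) \left(244 + u\right)$
$B{\left(Z,g \right)} = -64 + g^{2} - Z$ ($B{\left(Z,g \right)} = g^{2} - \left(64 + Z\right) = -64 + g^{2} - Z$)
$N{\left(-544 \right)} - B{\left(101,666 \right)} = \left(-52460 + \left(-544\right)^{2} + 29 \left(-544\right)\right) - \left(-64 + 666^{2} - 101\right) = \left(-52460 + 295936 - 15776\right) - \left(-64 + 443556 - 101\right) = 227700 - 443391 = -215691$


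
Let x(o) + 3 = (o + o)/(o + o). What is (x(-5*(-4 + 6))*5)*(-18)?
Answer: 180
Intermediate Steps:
x(o) = -2 (x(o) = -3 + (o + o)/(o + o) = -3 + (2*o)/((2*o)) = -3 + (2*o)*(1/(2*o)) = -3 + 1 = -2)
(x(-5*(-4 + 6))*5)*(-18) = -2*5*(-18) = -10*(-18) = 180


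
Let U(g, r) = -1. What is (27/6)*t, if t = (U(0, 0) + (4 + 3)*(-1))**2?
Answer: 288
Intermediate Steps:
t = 64 (t = (-1 + (4 + 3)*(-1))**2 = (-1 + 7*(-1))**2 = (-1 - 7)**2 = (-8)**2 = 64)
(27/6)*t = (27/6)*64 = (27*(1/6))*64 = (9/2)*64 = 288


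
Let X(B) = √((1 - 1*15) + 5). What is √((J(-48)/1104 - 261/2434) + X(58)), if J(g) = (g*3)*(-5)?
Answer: √(1707842874 + 9401952972*I)/55982 ≈ 1.3405 + 1.119*I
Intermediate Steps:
X(B) = 3*I (X(B) = √((1 - 15) + 5) = √(-14 + 5) = √(-9) = 3*I)
J(g) = -15*g (J(g) = (3*g)*(-5) = -15*g)
√((J(-48)/1104 - 261/2434) + X(58)) = √((-15*(-48)/1104 - 261/2434) + 3*I) = √((720*(1/1104) - 261*1/2434) + 3*I) = √((15/23 - 261/2434) + 3*I) = √(30507/55982 + 3*I)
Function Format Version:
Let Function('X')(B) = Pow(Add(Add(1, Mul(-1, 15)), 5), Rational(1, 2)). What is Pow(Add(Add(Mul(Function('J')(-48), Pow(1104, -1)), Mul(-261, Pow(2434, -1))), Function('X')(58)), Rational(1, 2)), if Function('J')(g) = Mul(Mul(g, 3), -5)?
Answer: Mul(Rational(1, 55982), Pow(Add(1707842874, Mul(9401952972, I)), Rational(1, 2))) ≈ Add(1.3405, Mul(1.1190, I))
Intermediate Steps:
Function('X')(B) = Mul(3, I) (Function('X')(B) = Pow(Add(Add(1, -15), 5), Rational(1, 2)) = Pow(Add(-14, 5), Rational(1, 2)) = Pow(-9, Rational(1, 2)) = Mul(3, I))
Function('J')(g) = Mul(-15, g) (Function('J')(g) = Mul(Mul(3, g), -5) = Mul(-15, g))
Pow(Add(Add(Mul(Function('J')(-48), Pow(1104, -1)), Mul(-261, Pow(2434, -1))), Function('X')(58)), Rational(1, 2)) = Pow(Add(Add(Mul(Mul(-15, -48), Pow(1104, -1)), Mul(-261, Pow(2434, -1))), Mul(3, I)), Rational(1, 2)) = Pow(Add(Add(Mul(720, Rational(1, 1104)), Mul(-261, Rational(1, 2434))), Mul(3, I)), Rational(1, 2)) = Pow(Add(Add(Rational(15, 23), Rational(-261, 2434)), Mul(3, I)), Rational(1, 2)) = Pow(Add(Rational(30507, 55982), Mul(3, I)), Rational(1, 2))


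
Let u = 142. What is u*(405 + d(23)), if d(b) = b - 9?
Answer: 59498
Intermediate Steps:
d(b) = -9 + b
u*(405 + d(23)) = 142*(405 + (-9 + 23)) = 142*(405 + 14) = 142*419 = 59498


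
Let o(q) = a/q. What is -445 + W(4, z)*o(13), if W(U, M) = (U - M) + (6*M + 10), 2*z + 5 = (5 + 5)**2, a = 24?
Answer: 251/13 ≈ 19.308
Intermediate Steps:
o(q) = 24/q
z = 95/2 (z = -5/2 + (5 + 5)**2/2 = -5/2 + (1/2)*10**2 = -5/2 + (1/2)*100 = -5/2 + 50 = 95/2 ≈ 47.500)
W(U, M) = 10 + U + 5*M (W(U, M) = (U - M) + (10 + 6*M) = 10 + U + 5*M)
-445 + W(4, z)*o(13) = -445 + (10 + 4 + 5*(95/2))*(24/13) = -445 + (10 + 4 + 475/2)*(24*(1/13)) = -445 + (503/2)*(24/13) = -445 + 6036/13 = 251/13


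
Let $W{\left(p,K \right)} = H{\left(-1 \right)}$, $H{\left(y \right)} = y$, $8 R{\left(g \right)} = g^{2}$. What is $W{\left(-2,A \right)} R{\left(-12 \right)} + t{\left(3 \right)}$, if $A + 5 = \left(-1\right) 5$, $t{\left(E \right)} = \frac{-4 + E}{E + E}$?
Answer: $- \frac{109}{6} \approx -18.167$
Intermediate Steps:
$R{\left(g \right)} = \frac{g^{2}}{8}$
$t{\left(E \right)} = \frac{-4 + E}{2 E}$
$A = -10$ ($A = -5 - 5 = -10$)
$W{\left(p,K \right)} = -1$
$W{\left(-2,A \right)} R{\left(-12 \right)} + t{\left(3 \right)} = - \frac{\left(-12\right)^{2}}{8} + \frac{-4 + 3}{2 \cdot 3} = - \frac{144}{8} + \frac{1}{2} \cdot \frac{1}{3} \left(-1\right) = \left(-1\right) 18 - \frac{1}{6} = -18 - \frac{1}{6} = - \frac{109}{6}$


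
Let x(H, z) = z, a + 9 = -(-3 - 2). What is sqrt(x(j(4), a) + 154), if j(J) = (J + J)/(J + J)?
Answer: 5*sqrt(6) ≈ 12.247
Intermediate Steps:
j(J) = 1 (j(J) = (2*J)/((2*J)) = (2*J)*(1/(2*J)) = 1)
a = -4 (a = -9 - (-3 - 2) = -9 - 1*(-5) = -9 + 5 = -4)
sqrt(x(j(4), a) + 154) = sqrt(-4 + 154) = sqrt(150) = 5*sqrt(6)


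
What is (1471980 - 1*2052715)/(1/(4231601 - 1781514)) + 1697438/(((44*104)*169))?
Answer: -550176747798012321/386672 ≈ -1.4229e+12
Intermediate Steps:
(1471980 - 1*2052715)/(1/(4231601 - 1781514)) + 1697438/(((44*104)*169)) = (1471980 - 2052715)/(1/2450087) + 1697438/((4576*169)) = -580735/1/2450087 + 1697438/773344 = -580735*2450087 + 1697438*(1/773344) = -1422851273945 + 848719/386672 = -550176747798012321/386672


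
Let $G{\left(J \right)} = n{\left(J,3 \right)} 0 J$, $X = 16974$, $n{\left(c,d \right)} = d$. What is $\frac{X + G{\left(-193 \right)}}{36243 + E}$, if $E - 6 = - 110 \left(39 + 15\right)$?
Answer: $\frac{5658}{10103} \approx 0.56003$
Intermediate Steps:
$E = -5934$ ($E = 6 - 110 \left(39 + 15\right) = 6 - 5940 = -5934$)
$G{\left(J \right)} = 0$ ($G{\left(J \right)} = 3 \cdot 0 J = 0 J = 0$)
$\frac{X + G{\left(-193 \right)}}{36243 + E} = \frac{16974 + 0}{36243 - 5934} = \frac{16974}{30309} = 16974 \cdot \frac{1}{30309} = \frac{5658}{10103}$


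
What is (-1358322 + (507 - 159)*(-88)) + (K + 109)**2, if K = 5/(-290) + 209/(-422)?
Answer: -51564462845081/37442161 ≈ -1.3772e+6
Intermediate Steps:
K = -3136/6119 (K = 5*(-1/290) + 209*(-1/422) = -1/58 - 209/422 = -3136/6119 ≈ -0.51250)
(-1358322 + (507 - 159)*(-88)) + (K + 109)**2 = (-1358322 + (507 - 159)*(-88)) + (-3136/6119 + 109)**2 = (-1358322 + 348*(-88)) + (663835/6119)**2 = (-1358322 - 30624) + 440676907225/37442161 = -1388946 + 440676907225/37442161 = -51564462845081/37442161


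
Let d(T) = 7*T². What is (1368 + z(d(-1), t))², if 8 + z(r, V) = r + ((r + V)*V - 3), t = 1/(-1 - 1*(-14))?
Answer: 53180049664/28561 ≈ 1.8620e+6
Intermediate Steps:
t = 1/13 (t = 1/(-1 + 14) = 1/13 ≈ 0.076923)
z(r, V) = -11 + r + V*(V + r) (z(r, V) = -8 + (r + ((r + V)*V - 3)) = -8 + (r + ((V + r)*V - 3)) = -8 + (r + (V*(V + r) - 3)) = -8 + (r + (-3 + V*(V + r))) = -8 + (-3 + r + V*(V + r)) = -11 + r + V*(V + r))
(1368 + z(d(-1), t))² = (1368 + (-11 + 7*(-1)² + (1/13)² + (7*(-1)²)/13))² = (1368 + (-11 + 7*1 + 1/169 + (7*1)/13))² = (1368 + (-11 + 7 + 1/169 + (1/13)*7))² = (1368 + (-11 + 7 + 1/169 + 7/13))² = (1368 - 584/169)² = (230608/169)² = 53180049664/28561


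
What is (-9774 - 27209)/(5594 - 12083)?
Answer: 36983/6489 ≈ 5.6993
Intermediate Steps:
(-9774 - 27209)/(5594 - 12083) = -36983/(-6489) = -36983*(-1/6489) = 36983/6489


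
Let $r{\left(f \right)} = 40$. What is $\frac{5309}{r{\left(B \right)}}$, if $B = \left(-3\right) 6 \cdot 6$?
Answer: $\frac{5309}{40} \approx 132.73$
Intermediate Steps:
$B = -108$ ($B = \left(-18\right) 6 = -108$)
$\frac{5309}{r{\left(B \right)}} = \frac{5309}{40}$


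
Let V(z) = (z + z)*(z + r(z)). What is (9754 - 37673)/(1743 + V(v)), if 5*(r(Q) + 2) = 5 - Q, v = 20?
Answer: -27919/2343 ≈ -11.916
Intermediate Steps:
r(Q) = -1 - Q/5 (r(Q) = -2 + (5 - Q)/5 = -2 + (1 - Q/5) = -1 - Q/5)
V(z) = 2*z*(-1 + 4*z/5) (V(z) = (z + z)*(z + (-1 - z/5)) = (2*z)*(-1 + 4*z/5) = 2*z*(-1 + 4*z/5))
(9754 - 37673)/(1743 + V(v)) = (9754 - 37673)/(1743 + (⅖)*20*(-5 + 4*20)) = -27919/(1743 + (⅖)*20*(-5 + 80)) = -27919/(1743 + (⅖)*20*75) = -27919/(1743 + 600) = -27919/2343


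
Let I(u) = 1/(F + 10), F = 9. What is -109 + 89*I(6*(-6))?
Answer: -1982/19 ≈ -104.32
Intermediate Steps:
I(u) = 1/19 (I(u) = 1/(9 + 10) = 1/19)
-109 + 89*I(6*(-6)) = -109 + 89*(1/19) = -109 + 89/19 = -1982/19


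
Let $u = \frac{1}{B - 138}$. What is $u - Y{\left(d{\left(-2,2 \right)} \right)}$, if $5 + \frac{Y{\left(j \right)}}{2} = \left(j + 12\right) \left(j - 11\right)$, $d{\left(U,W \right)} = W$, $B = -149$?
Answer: $\frac{75193}{287} \approx 262.0$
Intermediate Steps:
$Y{\left(j \right)} = -10 + 2 \left(-11 + j\right) \left(12 + j\right)$ ($Y{\left(j \right)} = -10 + 2 \left(j + 12\right) \left(j - 11\right) = -10 + 2 \left(12 + j\right) \left(-11 + j\right) = -10 + 2 \left(-11 + j\right) \left(12 + j\right)$)
$u = - \frac{1}{287}$ ($u = \frac{1}{-149 - 138} = \frac{1}{-287} = - \frac{1}{287} \approx -0.0034843$)
$u - Y{\left(d{\left(-2,2 \right)} \right)} = - \frac{1}{287} - \left(-274 + 2 \cdot 2 + 2 \cdot 2^{2}\right) = - \frac{1}{287} - \left(-274 + 4 + 2 \cdot 4\right) = - \frac{1}{287} - \left(-274 + 4 + 8\right) = - \frac{1}{287} - -262 = - \frac{1}{287} + 262 = \frac{75193}{287}$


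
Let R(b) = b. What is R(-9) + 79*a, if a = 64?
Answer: 5047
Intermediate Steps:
R(-9) + 79*a = -9 + 79*64 = -9 + 5056 = 5047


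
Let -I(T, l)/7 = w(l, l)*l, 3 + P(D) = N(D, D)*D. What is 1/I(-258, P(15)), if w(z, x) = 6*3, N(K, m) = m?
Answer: -1/27972 ≈ -3.5750e-5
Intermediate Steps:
w(z, x) = 18
P(D) = -3 + D**2 (P(D) = -3 + D*D = -3 + D**2)
I(T, l) = -126*l
1/I(-258, P(15)) = 1/(-126*(-3 + 15**2)) = 1/(-126*(-3 + 225)) = 1/(-126*222) = 1/(-27972) = -1/27972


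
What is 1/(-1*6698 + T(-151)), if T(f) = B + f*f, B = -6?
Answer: 1/16097 ≈ 6.2123e-5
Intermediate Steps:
T(f) = -6 + f² (T(f) = -6 + f*f = -6 + f²)
1/(-1*6698 + T(-151)) = 1/(-1*6698 + (-6 + (-151)²)) = 1/(-6698 + (-6 + 22801)) = 1/(-6698 + 22795) = 1/16097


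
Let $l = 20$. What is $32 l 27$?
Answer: $17280$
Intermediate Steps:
$32 l 27 = 32 \cdot 20 \cdot 27 = 640 \cdot 27 = 17280$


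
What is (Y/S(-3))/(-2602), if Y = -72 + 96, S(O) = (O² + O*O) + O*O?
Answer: -4/11709 ≈ -0.00034162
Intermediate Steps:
S(O) = 3*O² (S(O) = (O² + O²) + O² = 2*O² + O² = 3*O²)
Y = 24
(Y/S(-3))/(-2602) = (24/((3*(-3)²)))/(-2602) = (24/((3*9)))*(-1/2602) = (24/27)*(-1/2602) = (24*(1/27))*(-1/2602) = (8/9)*(-1/2602) = -4/11709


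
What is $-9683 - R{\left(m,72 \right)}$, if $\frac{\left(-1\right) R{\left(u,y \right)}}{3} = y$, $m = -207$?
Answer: $-9467$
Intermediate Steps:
$R{\left(u,y \right)} = - 3 y$
$-9683 - R{\left(m,72 \right)} = -9683 - \left(-3\right) 72 = -9683 - -216 = -9683 + 216 = -9467$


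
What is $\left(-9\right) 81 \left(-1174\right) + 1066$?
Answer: $856912$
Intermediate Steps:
$\left(-9\right) 81 \left(-1174\right) + 1066 = \left(-729\right) \left(-1174\right) + 1066 = 855846 + 1066 = 856912$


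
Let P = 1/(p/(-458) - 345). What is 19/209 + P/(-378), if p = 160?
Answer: 29896649/328835430 ≈ 0.090917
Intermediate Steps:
P = -229/79085 (P = 1/(160/(-458) - 345) = 1/(160*(-1/458) - 345) = 1/(-80/229 - 345) = 1/(-79085/229) = -229/79085 ≈ -0.0028956)
19/209 + P/(-378) = 19/209 - 229/79085/(-378) = 19*(1/209) - 229/79085*(-1/378) = 1/11 + 229/29894130 = 29896649/328835430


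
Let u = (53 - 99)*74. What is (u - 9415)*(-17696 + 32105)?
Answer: -184708971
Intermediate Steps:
u = -3404 (u = -46*74 = -3404)
(u - 9415)*(-17696 + 32105) = (-3404 - 9415)*(-17696 + 32105) = -12819*14409 = -184708971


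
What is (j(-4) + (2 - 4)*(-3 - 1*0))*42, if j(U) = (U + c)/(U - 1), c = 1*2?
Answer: 1344/5 ≈ 268.80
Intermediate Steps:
c = 2
j(U) = (2 + U)/(-1 + U) (j(U) = (U + 2)/(U - 1) = (2 + U)/(-1 + U))
(j(-4) + (2 - 4)*(-3 - 1*0))*42 = ((2 - 4)/(-1 - 4) + (2 - 4)*(-3 - 1*0))*42 = (-2/(-5) - 2*(-3 + 0))*42 = (-⅕*(-2) - 2*(-3))*42 = (⅖ + 6)*42 = (32/5)*42 = 1344/5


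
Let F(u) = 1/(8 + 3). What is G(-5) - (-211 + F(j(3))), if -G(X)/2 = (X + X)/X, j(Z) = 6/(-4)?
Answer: 2276/11 ≈ 206.91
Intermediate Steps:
j(Z) = -3/2 (j(Z) = 6*(-¼) = -3/2)
F(u) = 1/11
G(X) = -4 (G(X) = -2*(X + X)/X = -2*2*X/X = -2*2 = -4)
G(-5) - (-211 + F(j(3))) = -4 - (-211 + 1/11) = -4 - 1*(-2320/11) = -4 + 2320/11 = 2276/11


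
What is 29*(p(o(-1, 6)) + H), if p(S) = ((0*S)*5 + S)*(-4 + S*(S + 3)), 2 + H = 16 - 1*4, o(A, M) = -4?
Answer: 290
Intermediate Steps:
H = 10 (H = -2 + (16 - 1*4) = -2 + (16 - 4) = -2 + 12 = 10)
p(S) = S*(-4 + S*(3 + S)) (p(S) = (0*5 + S)*(-4 + S*(3 + S)) = (0 + S)*(-4 + S*(3 + S)) = S*(-4 + S*(3 + S)))
29*(p(o(-1, 6)) + H) = 29*(-4*(-4 + (-4)² + 3*(-4)) + 10) = 29*(-4*(-4 + 16 - 12) + 10) = 29*(-4*0 + 10) = 29*(0 + 10) = 29*10 = 290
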